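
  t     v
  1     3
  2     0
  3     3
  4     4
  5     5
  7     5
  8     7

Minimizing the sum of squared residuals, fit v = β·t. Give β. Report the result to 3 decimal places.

Entries of MᵀM: Σt·t = 168.
Moment sums: Σt·v = 144.
MᵀM·[β]ᵀ = Mᵀv becomes [[168]]·[β]ᵀ = [144]ᵀ.
Hence β = 144 / 168 ≈ 0.857143.

β = 0.857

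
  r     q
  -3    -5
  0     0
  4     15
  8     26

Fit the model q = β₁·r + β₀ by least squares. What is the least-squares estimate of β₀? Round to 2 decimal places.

β₀ = 2.39

MᵀM·[β₁, β₀]ᵀ = Mᵀq reads: 89·β₁ + 9·β₀ = 283;  9·β₁ + 4·β₀ = 36.
(Σr·r = 89, Σr = 9, Σ1 = 4, Σr·q = 283, Σq = 36.)
det = 89·4 − 9² = 275.
β₁ = (283·4 − 9·36)/275 = 808/275; β₀ = (89·36 − 9·283)/275 = 657/275.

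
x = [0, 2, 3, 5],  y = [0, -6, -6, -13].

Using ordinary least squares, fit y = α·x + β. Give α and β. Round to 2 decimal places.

Sums needed: Σx·x = 38, Σx = 10, Σ1 = 4.
Right-hand side: Σx·y = -95, Σy = -25.
So MᵀM·[α, β]ᵀ = Mᵀy: [[38, 10]; [10, 4]]·[α, β]ᵀ = [-95, -25]ᵀ.
det = 38·4 − 10² = 52.
α = ((-95)·4 − 10·(-25))/52 = -5/2; β = (38·(-25) − 10·(-95))/52 = 0.

α = -2.50, β = 0.00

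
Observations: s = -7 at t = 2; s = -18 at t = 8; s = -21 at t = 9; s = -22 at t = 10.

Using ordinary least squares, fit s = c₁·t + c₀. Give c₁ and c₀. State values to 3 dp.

c₁ = -1.910, c₀ = -3.155

AᵀA·[c₁, c₀]ᵀ = Aᵀs reads: 249·c₁ + 29·c₀ = -567;  29·c₁ + 4·c₀ = -68.
(Σt·t = 249, Σt = 29, Σ1 = 4, Σt·s = -567, Σs = -68.)
Eliminating c₀: 4·(row 1) − 29·(row 2) gives 155·c₁ = 4·(-567) − 29·(-68) = -296, so c₁ = -296/155.
Then c₀ = ((-68) − 29·(-296/155))/4 = -489/155.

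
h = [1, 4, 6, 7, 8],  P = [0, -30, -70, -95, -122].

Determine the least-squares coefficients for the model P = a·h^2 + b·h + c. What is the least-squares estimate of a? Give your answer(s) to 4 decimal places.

AᵀA·[a, b, c]ᵀ = AᵀP reads: 8050·a + 1136·b + 166·c = -15463;  1136·a + 166·b + 26·c = -2181;  166·a + 26·b + 5·c = -317.
Row-reducing yields a = -1549/858, b = -1117/858, c = 43/13.

a = -1.8054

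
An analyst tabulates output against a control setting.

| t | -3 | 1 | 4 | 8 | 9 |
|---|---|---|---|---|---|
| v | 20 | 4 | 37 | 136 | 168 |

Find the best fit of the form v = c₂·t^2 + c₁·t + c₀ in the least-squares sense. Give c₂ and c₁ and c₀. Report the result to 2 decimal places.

c₂ = 2.01, c₁ = 0.39, c₀ = 2.68

Compute the Gram sums: Σt^2·t^2 = 10995, Σt^2·t = 1279, Σt^2 = 171, Σt·t = 171, Σt = 19, Σ1 = 5.
Moment sums: Σt^2·v = 23088, Σt·v = 2692, Σv = 365.
So AᵀA·[c₂, c₁, c₀]ᵀ = Aᵀv: [[10995, 1279, 171]; [1279, 171, 19]; [171, 19, 5]]·[c₂, c₁, c₀]ᵀ = [23088, 2692, 365]ᵀ.
Inverting the 3×3 Gram matrix, [c₂, c₁, c₀]ᵀ = [21795/10828, 54885/140764, 94288/35191]ᵀ.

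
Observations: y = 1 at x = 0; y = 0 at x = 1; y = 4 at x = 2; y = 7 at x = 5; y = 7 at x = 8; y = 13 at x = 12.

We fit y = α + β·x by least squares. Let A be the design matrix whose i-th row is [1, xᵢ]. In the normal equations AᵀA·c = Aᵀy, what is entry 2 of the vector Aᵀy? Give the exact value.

255

Entry 2 ↔ basis x, so (Aᵀy)_{2} = Σᵢ (x)·yᵢ = (0)·(1) + (1)·(0) + (2)·(4) + (5)·(7) + (8)·(7) + (12)·(13) = 255.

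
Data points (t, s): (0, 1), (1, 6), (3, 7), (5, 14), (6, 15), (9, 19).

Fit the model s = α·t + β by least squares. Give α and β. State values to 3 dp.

α = 1.964, β = 2.476

Setting ∂/∂α … = 0 gives: 152·α + 24·β = 358;  24·α + 6·β = 62.
(Σt·t = 152, Σt = 24, Σ1 = 6, Σt·s = 358, Σs = 62.)
Determinant 152·6 − 24² = 336.
α = (358·6 − 24·62)/336 = 55/28; β = (152·62 − 24·358)/336 = 52/21.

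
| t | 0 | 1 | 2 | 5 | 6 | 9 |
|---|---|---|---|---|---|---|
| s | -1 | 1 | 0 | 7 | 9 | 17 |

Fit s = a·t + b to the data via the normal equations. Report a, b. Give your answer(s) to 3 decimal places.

a = 1.980, b = -2.091

The normal system XᵀX·[a, b]ᵀ = Xᵀs is [[147, 23]; [23, 6]]·[a, b]ᵀ = [243, 33]ᵀ.
Δ = 147·6 − 23² = 353.
a = (243·6 − 23·33)/353 = 699/353; b = (147·33 − 23·243)/353 = -738/353.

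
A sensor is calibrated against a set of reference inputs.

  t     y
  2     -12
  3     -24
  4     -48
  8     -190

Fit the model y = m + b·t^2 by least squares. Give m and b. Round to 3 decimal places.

m = 0.856, b = -2.983

Setting ∂/∂m … = 0 gives: 4·m + 93·b = -274;  93·m + 4449·b = -13192.
Eliminating b: 4449·(row 1) − 93·(row 2) gives 9147·m = 4449·(-274) − 93·(-13192) = 7830, so m = 2610/3049.
Then b = ((-13192) − 93·(2610/3049))/4449 = -27286/9147.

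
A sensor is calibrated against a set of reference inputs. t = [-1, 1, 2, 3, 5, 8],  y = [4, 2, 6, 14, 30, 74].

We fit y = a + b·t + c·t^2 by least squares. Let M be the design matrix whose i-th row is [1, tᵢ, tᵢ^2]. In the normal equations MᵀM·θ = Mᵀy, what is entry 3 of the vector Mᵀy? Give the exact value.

5642

Entry 3 ↔ basis t^2, so (Mᵀy)_{3} = Σᵢ (t^2)·yᵢ = (1)·(4) + (1)·(2) + (4)·(6) + (9)·(14) + (25)·(30) + (64)·(74) = 5642.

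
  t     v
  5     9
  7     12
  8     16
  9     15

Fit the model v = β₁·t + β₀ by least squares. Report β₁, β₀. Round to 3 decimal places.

From the data, Σt·t = 219, Σt = 29, Σ1 = 4.
Moment sums: Σt·v = 392, Σv = 52.
XᵀX·[β₁, β₀]ᵀ = Xᵀv becomes [[219, 29]; [29, 4]]·[β₁, β₀]ᵀ = [392, 52]ᵀ.
Δ = 219·4 − 29² = 35.
β₁ = (392·4 − 29·52)/35 = 12/7; β₀ = (219·52 − 29·392)/35 = 4/7.

β₁ = 1.714, β₀ = 0.571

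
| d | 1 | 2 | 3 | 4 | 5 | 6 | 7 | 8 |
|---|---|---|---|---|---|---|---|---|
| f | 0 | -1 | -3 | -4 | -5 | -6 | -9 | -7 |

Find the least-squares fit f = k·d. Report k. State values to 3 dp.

Sums needed: Σd·d = 204.
For Xᵀf: Σd·f = -207.
XᵀX·[k]ᵀ = Xᵀf becomes [[204]]·[k]ᵀ = [-207]ᵀ.
Hence k = -207 / 204 ≈ -1.01471.

k = -1.015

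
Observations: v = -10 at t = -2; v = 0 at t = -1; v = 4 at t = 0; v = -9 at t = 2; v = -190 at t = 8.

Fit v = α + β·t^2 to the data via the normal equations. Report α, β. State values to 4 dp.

α = 3.0545, β = -3.0174

From the data, Σ1 = 5, Σt^2 = 73, Σt^2·t^2 = 4129.
For Mᵀv: Σv = -205, Σt^2·v = -12236.
MᵀM·[α, β]ᵀ = Mᵀv becomes [[5, 73]; [73, 4129]]·[α, β]ᵀ = [-205, -12236]ᵀ.
Δ = 5·4129 − 73² = 15316.
α = ((-205)·4129 − 73·(-12236))/15316 = 46783/15316; β = (5·(-12236) − 73·(-205))/15316 = -46215/15316.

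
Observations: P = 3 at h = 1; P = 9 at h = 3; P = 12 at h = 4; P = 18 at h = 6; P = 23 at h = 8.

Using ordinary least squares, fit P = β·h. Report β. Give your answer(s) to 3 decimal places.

β = 2.937

Normal-equation sums: Σh·h = 126.
Moment sums: Σh·P = 370.
So MᵀM·[β]ᵀ = MᵀP: [[126]]·[β]ᵀ = [370]ᵀ.
Hence β = 370 / 126 ≈ 2.93651.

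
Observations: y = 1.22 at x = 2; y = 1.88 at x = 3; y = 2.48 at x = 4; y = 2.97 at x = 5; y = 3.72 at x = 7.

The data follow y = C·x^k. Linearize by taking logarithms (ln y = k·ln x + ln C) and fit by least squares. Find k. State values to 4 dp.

Let Y = ln y. Fitting Y = k·ln x + ln C by least squares:
XᵀX = [[9.9861, 6.7334]; [6.7334, 5]], rhs = [6.3988, 4.1407]ᵀ  (here Σln x = 6.7334, Σ(ln x)² = 9.9861, Σln y = 4.1407, Σln x·ln y = 6.3988).
Δ = 9.9861·5 − (6.7334)² = 4.5917; k = (6.3988·5 − 6.7334·4.1407)/4.5917 = 0.89584, ln C = (9.9861·4.1407 − 6.7334·6.3988)/4.5917 = -0.37827.

k = 0.8958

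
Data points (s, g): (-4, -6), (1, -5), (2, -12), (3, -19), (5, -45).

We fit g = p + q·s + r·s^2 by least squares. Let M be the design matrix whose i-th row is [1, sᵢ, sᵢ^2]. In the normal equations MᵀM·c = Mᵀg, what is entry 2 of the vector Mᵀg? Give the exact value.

Entry 2 ↔ basis s, so (Mᵀg)_{2} = Σᵢ (s)·gᵢ = (-4)·(-6) + (1)·(-5) + (2)·(-12) + (3)·(-19) + (5)·(-45) = -287.

-287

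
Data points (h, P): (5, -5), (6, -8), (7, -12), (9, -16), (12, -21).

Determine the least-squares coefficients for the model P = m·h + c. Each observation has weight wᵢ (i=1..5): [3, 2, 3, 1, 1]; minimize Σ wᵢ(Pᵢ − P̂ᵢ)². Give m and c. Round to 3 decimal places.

m = -2.364, c = 5.909

The normal system XᵀWX·[m, c]ᵀ = XᵀWP is [[519, 69]; [69, 10]]·[m, c]ᵀ = [-819, -104]ᵀ.
Δ = 519·10 − 69² = 429.
m = ((-819)·10 − 69·(-104))/429 = -26/11; c = (519·(-104) − 69·(-819))/429 = 65/11.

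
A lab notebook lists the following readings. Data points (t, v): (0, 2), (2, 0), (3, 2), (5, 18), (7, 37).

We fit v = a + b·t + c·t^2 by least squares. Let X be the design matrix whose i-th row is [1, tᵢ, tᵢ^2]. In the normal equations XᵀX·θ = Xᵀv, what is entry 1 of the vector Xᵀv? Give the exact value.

Entry 1 ↔ basis 1, so (Xᵀv)_{1} = Σᵢ vᵢ = (1)·(2) + (1)·(0) + (1)·(2) + (1)·(18) + (1)·(37) = 59.

59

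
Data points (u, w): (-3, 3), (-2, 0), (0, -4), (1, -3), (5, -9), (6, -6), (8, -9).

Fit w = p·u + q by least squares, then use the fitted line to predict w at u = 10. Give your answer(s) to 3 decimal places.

ŵ = -11.721

Entries of AᵀA: Σu·u = 139, Σu = 15, Σ1 = 7.
And Σu·w = -165, Σw = -28.
det = 139·7 − 15² = 748.
p = ((-165)·7 − 15·(-28))/748 = -735/748; q = (139·(-28) − 15·(-165))/748 = -1417/748.
At u = 10: ŵ = (-735/748)·(10) + (-1417/748)·(1) = -797/68.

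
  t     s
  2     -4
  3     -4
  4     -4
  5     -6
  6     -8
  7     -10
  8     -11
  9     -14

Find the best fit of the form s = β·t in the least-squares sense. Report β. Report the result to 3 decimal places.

β = -1.401

MᵀM·[β]ᵀ = Mᵀs reads: 284·β = -398.
β = (-398)/284 = -1.40141.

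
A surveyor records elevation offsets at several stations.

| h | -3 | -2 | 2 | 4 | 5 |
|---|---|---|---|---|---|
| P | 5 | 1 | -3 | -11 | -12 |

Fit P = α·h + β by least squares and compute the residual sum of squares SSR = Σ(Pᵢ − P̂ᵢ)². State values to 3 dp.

With design matrix M, MᵀM = [[58, 6]; [6, 5]] and MᵀP = [-127, -20]ᵀ.
Determinant 58·5 − 6² = 254.
α = ((-127)·5 − 6·(-20))/254 = -515/254; β = (58·(-20) − 6·(-127))/254 = -199/127.
Residuals: 123/254, -189/127, 333/127, -168/127, -75/254; SSR = 2835/254.

SSR = 11.161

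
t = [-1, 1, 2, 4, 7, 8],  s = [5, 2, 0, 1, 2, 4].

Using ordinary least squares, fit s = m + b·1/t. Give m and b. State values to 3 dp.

m = 2.672, b = -1.994

Setting ∂/∂m … = 0 gives: 6·m + (57/56)·b = 14;  (57/56)·m + (7365/3136)·b = -55/28.
Eliminating b: (7365/3136)·(row 1) − (57/56)·(row 2) gives (40941/3136)·m = (7365/3136)·14 − (57/56)·(-55/28) = 27345/784, so m = 36460/13647.
Then b = ((-55/28) − (57/56)·(36460/13647))/(7365/3136) = -9072/4549.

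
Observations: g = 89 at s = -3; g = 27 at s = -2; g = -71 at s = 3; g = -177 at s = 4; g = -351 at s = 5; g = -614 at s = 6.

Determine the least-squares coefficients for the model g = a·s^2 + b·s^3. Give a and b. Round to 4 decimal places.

a = 0.9298, b = -2.9959

Entries of AᵀA: Σs^2·s^2 = 2355, Σs^2·s^3 = 11893, Σs^3·s^3 = 67899.
And Σs^2·g = -33441, Σs^3·g = -192363.
AᵀA·[a, b]ᵀ = Aᵀg becomes [[2355, 11893]; [11893, 67899]]·[a, b]ᵀ = [-33441, -192363]ᵀ.
Eliminating b: 67899·(row 1) − 11893·(row 2) gives 18458696·a = 67899·(-33441) − 11893·(-192363) = 17162700, so a = 4290675/4614674.
Then b = ((-192363) − 11893·(4290675/4614674))/67899 = -13825263/4614674.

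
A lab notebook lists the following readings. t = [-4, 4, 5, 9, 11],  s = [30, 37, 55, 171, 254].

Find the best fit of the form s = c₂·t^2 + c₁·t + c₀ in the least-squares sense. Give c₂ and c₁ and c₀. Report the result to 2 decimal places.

c₂ = 2.02, c₁ = 0.80, c₀ = 0.99

AᵀA·[c₂, c₁, c₀]ᵀ = Aᵀs reads: 22339·c₂ + 2185·c₁ + 259·c₀ = 47032;  2185·c₂ + 259·c₁ + 25·c₀ = 4636;  259·c₂ + 25·c₁ + 5·c₀ = 547.
Solving the 3×3 system (Gaussian elimination) gives c₂ = 84746/42037, c₁ = 66991/84074, c₀ = 83055/84074.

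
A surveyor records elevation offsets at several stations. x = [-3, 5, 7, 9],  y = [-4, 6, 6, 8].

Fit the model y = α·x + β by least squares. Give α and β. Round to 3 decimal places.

α = 1.012, β = -0.554

AᵀA·[α, β]ᵀ = Aᵀy reads: 164·α + 18·β = 156;  18·α + 4·β = 16.
(Σx·x = 164, Σx = 18, Σ1 = 4, Σx·y = 156, Σy = 16.)
Eliminating β: 4·(row 1) − 18·(row 2) gives 332·α = 4·156 − 18·16 = 336, so α = 84/83.
Then β = (16 − 18·(84/83))/4 = -46/83.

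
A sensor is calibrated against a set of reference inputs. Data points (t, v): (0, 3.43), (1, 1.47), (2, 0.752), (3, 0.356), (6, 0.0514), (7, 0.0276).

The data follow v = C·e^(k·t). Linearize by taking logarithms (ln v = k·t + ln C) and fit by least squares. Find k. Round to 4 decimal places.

k = -0.6799

With ln vᵢ as the transformed response and tᵢ as the regressor:
XᵀX = [[99.0000, 19.0000]; [19.0000, 6]], rhs = [-46.2215, -6.2581]ᵀ  (here Σt = 19.0000, Σ(t)² = 99.0000, Σln v = -6.2581, Σt·ln v = -46.2215).
Slope k = (n·Σt·ln v − Σt·Σln v)/(n·Σ(t)² − (Σt)²) = (6·-46.2215 − 19.0000·-6.2581)/233.0000 = -0.67994; ln C = (Σln v − k·Σt)/n = 1.11013.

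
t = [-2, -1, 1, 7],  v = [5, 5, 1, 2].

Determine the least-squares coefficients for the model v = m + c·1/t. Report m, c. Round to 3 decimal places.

Normal-equation sums: Σ1 = 4, Σ1/t = -5/14, Σ1/t·1/t = 445/196.
And Σv = 13, Σ1/t·v = -87/14.
Normal equations: [[4, -5/14]; [-5/14, 445/196]]·[m, c]ᵀ = [13, -87/14]ᵀ.
Determinant 4·(445/196) − (-5/14)² = 1755/196.
m = (13·(445/196) − (-5/14)·(-87/14))/(1755/196) = 1070/351; c = (4·(-87/14) − (-5/14)·13)/(1755/196) = -3962/1755.

m = 3.048, c = -2.258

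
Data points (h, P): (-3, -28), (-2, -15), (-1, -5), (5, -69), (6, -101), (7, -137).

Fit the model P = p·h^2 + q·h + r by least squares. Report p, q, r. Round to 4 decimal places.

Normal-equation sums: Σh^2·h^2 = 4420, Σh^2·h = 648, Σh^2 = 124, Σh·h = 124, Σh = 12, Σ1 = 6.
For AᵀP: Σh^2·P = -12391, Σh·P = -1791, ΣP = -355.
AᵀA·[p, q, r]ᵀ = AᵀP becomes [[4420, 648, 124]; [648, 124, 12]; [124, 12, 6]]·[p, q, r]ᵀ = [-12391, -1791, -355]ᵀ.
Solving the 3×3 system (Gaussian elimination) gives p = -2191/772, q = 10467/19300, r = -15417/9650.

p = -2.8381, q = 0.5423, r = -1.5976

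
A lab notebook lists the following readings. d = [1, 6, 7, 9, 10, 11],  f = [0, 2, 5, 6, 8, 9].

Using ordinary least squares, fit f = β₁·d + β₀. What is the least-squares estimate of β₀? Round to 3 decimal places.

β₀ = -1.735

Entries of AᵀA: Σd·d = 388, Σd = 44, Σ1 = 6.
Moment sums: Σd·f = 280, Σf = 30.
Normal equations: [[388, 44]; [44, 6]]·[β₁, β₀]ᵀ = [280, 30]ᵀ.
Eliminating β₀: 6·(row 1) − 44·(row 2) gives 392·β₁ = 6·280 − 44·30 = 360, so β₁ = 45/49.
Then β₀ = (30 − 44·(45/49))/6 = -85/49.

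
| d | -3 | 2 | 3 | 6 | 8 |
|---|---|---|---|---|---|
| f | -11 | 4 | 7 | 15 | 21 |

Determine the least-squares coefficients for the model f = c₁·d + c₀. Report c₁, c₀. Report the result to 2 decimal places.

c₁ = 2.89, c₀ = -2.06

XᵀX·[c₁, c₀]ᵀ = Xᵀf reads: 122·c₁ + 16·c₀ = 320;  16·c₁ + 5·c₀ = 36.
Determinant 122·5 − 16² = 354.
c₁ = (320·5 − 16·36)/354 = 512/177; c₀ = (122·36 − 16·320)/354 = -364/177.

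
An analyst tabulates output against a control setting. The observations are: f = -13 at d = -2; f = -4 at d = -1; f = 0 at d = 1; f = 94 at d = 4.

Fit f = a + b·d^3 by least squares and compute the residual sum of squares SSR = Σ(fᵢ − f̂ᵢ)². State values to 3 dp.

SSR = 1.119

Sums needed: Σ1 = 4, Σd^3 = 56, Σd^3·d^3 = 4162.
Moment sums: Σf = 77, Σd^3·f = 6124.
det = 4·4162 − 56² = 13512.
a = (77·4162 − 56·6124)/13512 = -3745/2252; b = (4·6124 − 56·77)/13512 = 841/563.
Residuals: 1381/2252, -1899/2252, 381/2252, 137/2252; SSR = 2521/2252.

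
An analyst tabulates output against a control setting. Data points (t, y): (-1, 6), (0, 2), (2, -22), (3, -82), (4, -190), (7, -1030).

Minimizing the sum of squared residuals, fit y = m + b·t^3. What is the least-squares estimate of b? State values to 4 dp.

Forming MᵀM = [[6, 441]; [441, 122539]] and Mᵀy = [-1316, -367846]ᵀ gives MᵀM·[m, b]ᵀ = Mᵀy.
Δ = 6·122539 − 441² = 540753.
m = ((-1316)·122539 − 441·(-367846))/540753 = 958762/540753; b = (6·(-367846) − 441·(-1316))/540753 = -542240/180251.

b = -3.0082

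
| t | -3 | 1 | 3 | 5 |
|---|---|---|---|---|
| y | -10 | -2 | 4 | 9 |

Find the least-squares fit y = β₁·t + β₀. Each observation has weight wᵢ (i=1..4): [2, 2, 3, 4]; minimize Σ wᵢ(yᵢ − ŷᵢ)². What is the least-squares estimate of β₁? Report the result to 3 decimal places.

Compute the Gram sums: Σwᵢ·t·t = 147, Σwᵢ·t = 25, Σwᵢ·1 = 11.
For AᵀWy: Σwᵢ·t·y = 272, Σwᵢ·y = 24.
AᵀWA·[β₁, β₀]ᵀ = AᵀWy becomes [[147, 25]; [25, 11]]·[β₁, β₀]ᵀ = [272, 24]ᵀ.
det = 147·11 − 25² = 992.
β₁ = (272·11 − 25·24)/992 = 299/124; β₀ = (147·24 − 25·272)/992 = -409/124.

β₁ = 2.411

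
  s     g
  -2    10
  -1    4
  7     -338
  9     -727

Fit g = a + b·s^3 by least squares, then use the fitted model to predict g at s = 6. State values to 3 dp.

ĝ = -212.995

XᵀX·[a, b]ᵀ = Xᵀg reads: 4·a + 1063·b = -1051;  1063·a + 649155·b = -646001.
(Σ1 = 4, Σs^3 = 1063, Σs^3·s^3 = 649155, Σg = -1051, Σs^3·g = -646001.)
Determinant 4·649155 − 1063² = 1466651.
a = ((-1051)·649155 − 1063·(-646001))/1466651 = 4437158/1466651; b = (4·(-646001) − 1063·(-1051))/1466651 = -1466791/1466651.
At s = 6: ĝ = (4437158/1466651)·(1) + (-1466791/1466651)·(216) = -312389698/1466651.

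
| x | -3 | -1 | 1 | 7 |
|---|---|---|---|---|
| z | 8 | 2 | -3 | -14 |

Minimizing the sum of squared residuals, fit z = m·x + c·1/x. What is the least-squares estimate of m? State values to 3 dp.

m = -2.074

Setting ∂/∂m … = 0 gives: 60·m + 4·c = -127;  4·m + (940/441)·c = -29/3.
(Σx·x = 60, Σx·1/x = 4, Σ1/x·1/x = 940/441, Σx·z = -127, Σ1/x·z = -29/3.)
Determinant 60·(940/441) − 4² = 16448/147.
m = ((-127)·(940/441) − 4·(-29/3))/(16448/147) = -12791/6168; c = (60·(-29/3) − 4·(-127))/(16448/147) = -1323/2056.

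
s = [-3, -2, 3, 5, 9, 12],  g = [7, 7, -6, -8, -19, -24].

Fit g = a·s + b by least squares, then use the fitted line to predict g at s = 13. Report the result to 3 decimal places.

Setting ∂/∂a … = 0 gives: 272·a + 24·b = -552;  24·a + 6·b = -43.
Eliminating b: 6·(row 1) − 24·(row 2) gives 1056·a = 6·(-552) − 24·(-43) = -2280, so a = -95/44.
Then b = ((-43) − 24·(-95/44))/6 = 97/66.
At s = 13: ĝ = (-95/44)·(13) + (97/66)·(1) = -3511/132.

ĝ = -26.598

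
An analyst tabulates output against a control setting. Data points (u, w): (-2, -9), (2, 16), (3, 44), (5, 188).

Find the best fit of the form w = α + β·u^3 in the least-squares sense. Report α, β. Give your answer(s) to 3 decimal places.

α = 3.648, β = 1.476

Sums needed: Σ1 = 4, Σu^3 = 152, Σu^3·u^3 = 16482.
Moment sums: Σw = 239, Σu^3·w = 24888.
So AᵀA·[α, β]ᵀ = Aᵀw: [[4, 152]; [152, 16482]]·[α, β]ᵀ = [239, 24888]ᵀ.
Determinant 4·16482 − 152² = 42824.
α = (239·16482 − 152·24888)/42824 = 78111/21412; β = (4·24888 − 152·239)/42824 = 7903/5353.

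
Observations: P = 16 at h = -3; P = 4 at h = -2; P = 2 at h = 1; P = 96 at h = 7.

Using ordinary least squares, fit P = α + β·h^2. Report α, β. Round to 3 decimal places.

The normal system AᵀA·[α, β]ᵀ = AᵀP is [[4, 63]; [63, 2499]]·[α, β]ᵀ = [118, 4866]ᵀ.
Eliminating β: 2499·(row 1) − 63·(row 2) gives 6027·α = 2499·118 − 63·4866 = -11676, so α = -556/287.
Then β = (4866 − 63·(-556/287))/2499 = 4010/2009.

α = -1.937, β = 1.996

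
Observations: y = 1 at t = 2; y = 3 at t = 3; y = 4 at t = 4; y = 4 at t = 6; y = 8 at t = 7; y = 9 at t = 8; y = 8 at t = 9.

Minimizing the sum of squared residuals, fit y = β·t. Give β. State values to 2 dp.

β = 0.97

The normal equations are: 259·β = 251.
(Σt·t = 259, Σt·y = 251.)
β = 251/259 = 0.969112.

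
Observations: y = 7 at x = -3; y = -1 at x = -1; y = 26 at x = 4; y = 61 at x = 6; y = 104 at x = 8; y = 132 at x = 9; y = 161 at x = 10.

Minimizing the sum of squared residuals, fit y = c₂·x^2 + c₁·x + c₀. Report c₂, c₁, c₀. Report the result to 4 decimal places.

c₂ = 1.5004, c₁ = 1.3271, c₀ = -2.0617

From the data, Σx^2·x^2 = 22291, Σx^2·x = 2493, Σx^2 = 307, Σx·x = 307, Σx = 33, Σ1 = 7.
Right-hand side: Σx^2·y = 36122, Σx·y = 4080, Σy = 490.
So MᵀM·[c₂, c₁, c₀]ᵀ = Mᵀy: [[22291, 2493, 307]; [2493, 307, 33]; [307, 33, 7]]·[c₂, c₁, c₀]ᵀ = [36122, 4080, 490]ᵀ.
Inverting the 3×3 Gram matrix, [c₂, c₁, c₀]ᵀ = [31919/21273, 18821/14182, -87715/42546]ᵀ.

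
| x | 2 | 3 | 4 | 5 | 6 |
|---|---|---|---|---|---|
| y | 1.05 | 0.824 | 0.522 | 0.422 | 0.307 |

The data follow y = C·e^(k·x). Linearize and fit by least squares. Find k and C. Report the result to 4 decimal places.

k = -0.3129, C = 1.9812

Let Y = ln y. Fitting Y = k·x + ln C by least squares:
XᵀX = [[90.0000, 20.0000]; [20.0000, 5]], rhs = [-14.4827, -2.8385]ᵀ  (here Σx = 20.0000, Σ(x)² = 90.0000, Σln y = -2.8385, Σx·ln y = -14.4827).
Slope k = (n·Σx·ln y − Σx·Σln y)/(n·Σ(x)² − (Σx)²) = (5·-14.4827 − 20.0000·-2.8385)/50.0000 = -0.31286; ln C = (Σln y − k·Σx)/n = 0.68372, so C = exp(0.68372) = 1.98123.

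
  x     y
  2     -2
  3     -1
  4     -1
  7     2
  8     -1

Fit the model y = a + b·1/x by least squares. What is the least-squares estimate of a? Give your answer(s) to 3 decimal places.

AᵀA·[a, b]ᵀ = Aᵀy reads: 5·a + (227/168)·b = -3;  (227/168)·a + (12973/28224)·b = -239/168.
(Σ1 = 5, Σ1/x = 227/168, Σ1/x·1/x = 12973/28224, Σy = -3, Σ1/x·y = -239/168.)
det = 5·(12973/28224) − (227/168)² = 1667/3528.
a = ((-3)·(12973/28224) − (227/168)·(-239/168))/(1667/3528) = 7667/6668; b = (5·(-239/168) − (227/168)·(-3))/(1667/3528) = -10794/1667.

a = 1.150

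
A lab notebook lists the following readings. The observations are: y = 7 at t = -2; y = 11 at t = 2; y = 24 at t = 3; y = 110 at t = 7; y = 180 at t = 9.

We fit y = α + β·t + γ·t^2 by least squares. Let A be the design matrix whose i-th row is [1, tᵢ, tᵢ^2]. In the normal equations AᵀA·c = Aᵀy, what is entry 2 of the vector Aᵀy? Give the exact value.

Entry 2 ↔ basis t, so (Aᵀy)_{2} = Σᵢ (t)·yᵢ = (-2)·(7) + (2)·(11) + (3)·(24) + (7)·(110) + (9)·(180) = 2470.

2470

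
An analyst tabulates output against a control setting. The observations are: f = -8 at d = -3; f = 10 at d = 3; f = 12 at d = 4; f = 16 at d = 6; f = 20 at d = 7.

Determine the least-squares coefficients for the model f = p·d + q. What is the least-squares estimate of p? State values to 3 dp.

From the data, Σd·d = 119, Σd = 17, Σ1 = 5.
And Σd·f = 338, Σf = 50.
Normal equations: [[119, 17]; [17, 5]]·[p, q]ᵀ = [338, 50]ᵀ.
Determinant 119·5 − 17² = 306.
p = (338·5 − 17·50)/306 = 140/51; q = (119·50 − 17·338)/306 = 2/3.

p = 2.745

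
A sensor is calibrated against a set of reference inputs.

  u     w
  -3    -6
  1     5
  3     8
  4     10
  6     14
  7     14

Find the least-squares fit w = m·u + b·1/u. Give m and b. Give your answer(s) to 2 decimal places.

m = 2.09, b = 2.95

Normal-equation sums: Σu·u = 120, Σu·1/u = 6, Σ1/u·1/u = 1045/784.
For Mᵀw: Σu·w = 269, Σ1/u·w = 33/2.
So MᵀM·[m, b]ᵀ = Mᵀw: [[120, 6]; [6, 1045/784]]·[m, b]ᵀ = [269, 33/2]ᵀ.
Determinant 120·(1045/784) − 6² = 12147/98.
m = (269·(1045/784) − 6·(33/2))/(12147/98) = 203489/97176; b = (120·(33/2) − 6·269)/(12147/98) = 11956/4049.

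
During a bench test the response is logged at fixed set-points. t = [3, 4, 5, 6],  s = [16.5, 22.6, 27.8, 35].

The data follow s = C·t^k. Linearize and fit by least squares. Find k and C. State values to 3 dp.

Taking logs, ln s = k·ln t + ln C, so regress ln s on ln t.
XᵀX = [[8.9295, 5.8861]; [5.8861, 4]], rhs = [19.1240, 12.8017]ᵀ  (here Σln t = 5.8861, Σ(ln t)² = 8.9295, Σln s = 12.8017, Σln t·ln s = 19.1240).
Solving (det = 1.0716): k = 1.06736, ln C = 1.62978, so C = exp(1.62978) = 5.10273.

k = 1.067, C = 5.103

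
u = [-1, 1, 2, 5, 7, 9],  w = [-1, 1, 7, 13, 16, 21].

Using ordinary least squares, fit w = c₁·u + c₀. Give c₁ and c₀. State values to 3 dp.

c₁ = 2.245, c₀ = 0.895

XᵀX·[c₁, c₀]ᵀ = Xᵀw reads: 161·c₁ + 23·c₀ = 382;  23·c₁ + 6·c₀ = 57.
Δ = 161·6 − 23² = 437.
c₁ = (382·6 − 23·57)/437 = 981/437; c₀ = (161·57 − 23·382)/437 = 17/19.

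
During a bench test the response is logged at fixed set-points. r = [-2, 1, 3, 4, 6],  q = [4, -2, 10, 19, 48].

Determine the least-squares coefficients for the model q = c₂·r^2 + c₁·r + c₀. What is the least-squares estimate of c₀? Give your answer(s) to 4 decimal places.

c₀ = -2.7288

The normal system XᵀX·[c₂, c₁, c₀]ᵀ = Xᵀq is [[1650, 300, 66]; [300, 66, 12]; [66, 12, 5]]·[c₂, c₁, c₀]ᵀ = [2136, 384, 79]ᵀ.
Solving the 3×3 system (Gaussian elimination) gives c₂ = 1825/1239, c₁ = -8/21, c₀ = -161/59.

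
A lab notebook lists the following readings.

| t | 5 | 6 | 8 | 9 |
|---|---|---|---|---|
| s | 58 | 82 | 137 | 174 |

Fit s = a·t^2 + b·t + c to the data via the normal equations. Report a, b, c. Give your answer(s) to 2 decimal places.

a = 2.17, b = -1.63, c = 12.60

Compute the Gram sums: Σt^2·t^2 = 12578, Σt^2·t = 1582, Σt^2 = 206, Σt·t = 206, Σt = 28, Σ1 = 4.
Right-hand side: Σt^2·s = 27264, Σt·s = 3444, Σs = 451.
So MᵀM·[a, b, c]ᵀ = Mᵀs: [[12578, 1582, 206]; [1582, 206, 28]; [206, 28, 4]]·[a, b, c]ᵀ = [27264, 3444, 451]ᵀ.
Row-reducing yields a = 13/6, b = -49/30, c = 63/5.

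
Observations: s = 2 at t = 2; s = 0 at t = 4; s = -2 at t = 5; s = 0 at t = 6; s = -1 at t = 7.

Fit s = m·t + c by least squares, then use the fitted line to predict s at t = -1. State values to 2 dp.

Entries of XᵀX: Σt·t = 130, Σt = 24, Σ1 = 5.
And Σt·s = -13, Σs = -1.
So XᵀX·[m, c]ᵀ = Xᵀs: [[130, 24]; [24, 5]]·[m, c]ᵀ = [-13, -1]ᵀ.
Δ = 130·5 − 24² = 74.
m = ((-13)·5 − 24·(-1))/74 = -41/74; c = (130·(-1) − 24·(-13))/74 = 91/37.
At t = -1: ŝ = (-41/74)·(-1) + (91/37)·(1) = 223/74.

ŝ = 3.01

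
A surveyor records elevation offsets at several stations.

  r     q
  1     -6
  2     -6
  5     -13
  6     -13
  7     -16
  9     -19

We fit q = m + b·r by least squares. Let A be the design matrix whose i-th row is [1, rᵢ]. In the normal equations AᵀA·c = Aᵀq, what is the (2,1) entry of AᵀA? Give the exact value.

30

Row 2 ↔ basis r, column 1 ↔ basis 1, so (AᵀA)_{2,1} = Σᵢ r = (1)·(1) + (2)·(1) + (5)·(1) + (6)·(1) + (7)·(1) + (9)·(1) = 30.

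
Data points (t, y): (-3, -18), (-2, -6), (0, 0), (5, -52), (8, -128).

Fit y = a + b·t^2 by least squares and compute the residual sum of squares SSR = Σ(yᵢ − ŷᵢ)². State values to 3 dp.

SSR = 7.356

From the data, Σ1 = 5, Σt^2 = 102, Σt^2·t^2 = 4818.
And Σy = -204, Σt^2·y = -9678.
So AᵀA·[a, b]ᵀ = Aᵀy: [[5, 102]; [102, 4818]]·[a, b]ᵀ = [-204, -9678]ᵀ.
Eliminating b: 4818·(row 1) − 102·(row 2) gives 13686·a = 4818·(-204) − 102·(-9678) = 4284, so a = 714/2281.
Then b = ((-9678) − 102·(714/2281))/4818 = -4597/2281.
Residuals: -399/2281, 3988/2281, -714/2281, -4401/2281, 1526/2281; SSR = 16778/2281.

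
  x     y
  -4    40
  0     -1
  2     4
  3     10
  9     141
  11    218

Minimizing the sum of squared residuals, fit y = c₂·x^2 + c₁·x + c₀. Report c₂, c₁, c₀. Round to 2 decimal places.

c₂ = 2.00, c₁ = -2.21, c₀ = -0.79

Sums needed: Σx^2·x^2 = 21555, Σx^2·x = 2031, Σx^2 = 231, Σx·x = 231, Σx = 21, Σ1 = 6.
And Σx^2·y = 38545, Σx·y = 3545, Σy = 412.
AᵀA·[c₂, c₁, c₀]ᵀ = Aᵀy becomes [[21555, 2031, 231]; [2031, 231, 21]; [231, 21, 6]]·[c₂, c₁, c₀]ᵀ = [38545, 3545, 412]ᵀ.
Inverting the 3×3 Gram matrix, [c₂, c₁, c₀]ᵀ = [22259/11104, -122537/55520, -65407/83280]ᵀ.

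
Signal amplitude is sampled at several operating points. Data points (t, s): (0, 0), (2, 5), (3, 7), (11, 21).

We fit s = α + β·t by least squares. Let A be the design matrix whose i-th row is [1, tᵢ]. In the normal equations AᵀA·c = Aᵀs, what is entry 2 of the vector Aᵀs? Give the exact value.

262

Entry 2 ↔ basis t, so (Aᵀs)_{2} = Σᵢ (t)·sᵢ = (0)·(0) + (2)·(5) + (3)·(7) + (11)·(21) = 262.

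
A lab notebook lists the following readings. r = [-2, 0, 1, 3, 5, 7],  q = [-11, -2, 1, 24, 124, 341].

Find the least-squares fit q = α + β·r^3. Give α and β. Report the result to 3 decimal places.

The normal system XᵀX·[α, β]ᵀ = Xᵀq is [[6, 488]; [488, 134068]]·[α, β]ᵀ = [477, 133200]ᵀ.
Eliminating β: 134068·(row 1) − 488·(row 2) gives 566264·α = 134068·477 − 488·133200 = -1051164, so α = -262791/141566.
Then β = (133200 − 488·(-262791/141566))/134068 = 70803/70783.

α = -1.856, β = 1.000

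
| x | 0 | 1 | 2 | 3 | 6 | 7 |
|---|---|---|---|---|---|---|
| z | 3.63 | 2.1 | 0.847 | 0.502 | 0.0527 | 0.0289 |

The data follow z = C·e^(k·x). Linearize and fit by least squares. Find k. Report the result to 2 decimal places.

With ln zᵢ as the transformed response and xᵢ as the regressor:
XᵀX = [[99.0000, 19.0000]; [19.0000, 6]], rhs = [-44.1239, -5.3111]ᵀ  (here Σx = 19.0000, Σ(x)² = 99.0000, Σln z = -5.3111, Σx·ln z = -44.1239).
Δ = 99.0000·6 − (19.0000)² = 233.0000; k = (-44.1239·6 − 19.0000·-5.3111)/233.0000 = -0.70314, ln C = (99.0000·-5.3111 − 19.0000·-44.1239)/233.0000 = 1.34144.

k = -0.70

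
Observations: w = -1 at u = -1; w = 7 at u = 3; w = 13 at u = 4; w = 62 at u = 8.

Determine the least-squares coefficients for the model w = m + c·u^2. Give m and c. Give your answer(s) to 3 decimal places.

The normal equations are: 4·m + 90·c = 81;  90·m + 4434·c = 4238.
det = 4·4434 − 90² = 9636.
m = (81·4434 − 90·4238)/9636 = -3711/1606; c = (4·4238 − 90·81)/9636 = 4831/4818.

m = -2.311, c = 1.003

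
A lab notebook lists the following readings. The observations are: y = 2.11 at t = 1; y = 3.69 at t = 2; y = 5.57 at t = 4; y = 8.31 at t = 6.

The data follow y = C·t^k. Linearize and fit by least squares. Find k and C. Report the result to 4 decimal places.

k = 0.7407, C = 2.1275

Let Y = ln y. Fitting Y = k·ln t + ln C by least squares:
Σln t = 3.8712, Σ(ln t)² = 5.6127, Σln y = 5.8872, Σln t·ln y = 7.0798.
Normal system: [[5.6127, 3.8712]; [3.8712, 4]]·[k, ln C]ᵀ = [7.0798, 5.8872]ᵀ.
Solving (det = 7.4645): k = 0.74067, ln C = 0.75497, so C = exp(0.75497) = 2.12755.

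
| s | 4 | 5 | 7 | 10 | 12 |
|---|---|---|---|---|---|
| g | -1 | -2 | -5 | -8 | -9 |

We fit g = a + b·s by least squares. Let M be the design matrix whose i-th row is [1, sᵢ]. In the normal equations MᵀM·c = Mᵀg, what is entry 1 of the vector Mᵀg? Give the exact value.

-25

Entry 1 ↔ basis 1, so (Mᵀg)_{1} = Σᵢ gᵢ = (1)·(-1) + (1)·(-2) + (1)·(-5) + (1)·(-8) + (1)·(-9) = -25.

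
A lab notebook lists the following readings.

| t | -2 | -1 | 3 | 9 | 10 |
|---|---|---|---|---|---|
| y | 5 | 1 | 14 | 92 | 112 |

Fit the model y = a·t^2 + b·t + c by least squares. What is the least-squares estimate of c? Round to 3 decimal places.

c = 1.923

MᵀM·[a, b, c]ᵀ = Mᵀy reads: 16659·a + 1747·b + 195·c = 18799;  1747·a + 195·b + 19·c = 1979;  195·a + 19·b + 5·c = 224.
(Σt^2·t^2 = 16659, Σt^2·t = 1747, Σt^2 = 195, Σt·t = 195, Σt = 19, Σ1 = 5, Σt^2·y = 18799, Σt·y = 1979, Σy = 224.)
Inverting the 3×3 Gram matrix, [a, b, c]ᵀ = [63231/62372, 109/124, 59957/31186]ᵀ.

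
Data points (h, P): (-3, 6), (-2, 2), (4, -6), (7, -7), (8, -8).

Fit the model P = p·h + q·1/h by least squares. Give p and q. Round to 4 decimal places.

With design matrix M, MᵀM = [[142, 5]; [5, 12973/28224]] and MᵀP = [-159, -13/2]ᵀ.
Eliminating q: (12973/28224)·(row 1) − 5·(row 2) gives (568283/14112)·p = (12973/28224)·(-159) − 5·(-13/2) = -381809/9408, so p = -1145427/1136566.
Then q = ((-13/2) − 5·(-1145427/1136566))/(12973/28224) = -1806336/568283.

p = -1.0078, q = -3.1786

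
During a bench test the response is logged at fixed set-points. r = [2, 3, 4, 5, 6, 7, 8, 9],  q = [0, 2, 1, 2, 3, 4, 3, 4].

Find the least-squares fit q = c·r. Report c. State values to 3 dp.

c = 0.444

XᵀX·[c]ᵀ = Xᵀq reads: 284·c = 126.
(Σr·r = 284, Σr·q = 126.)
c = 126/284 = 0.443662.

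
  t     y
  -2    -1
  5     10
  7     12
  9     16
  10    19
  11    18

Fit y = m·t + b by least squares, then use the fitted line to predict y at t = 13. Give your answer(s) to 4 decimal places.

ŷ = 22.0941

Setting ∂/∂m … = 0 gives: 380·m + 40·b = 668;  40·m + 6·b = 74.
(Σt·t = 380, Σt = 40, Σ1 = 6, Σt·y = 668, Σy = 74.)
Determinant 380·6 − 40² = 680.
m = (668·6 − 40·74)/680 = 131/85; b = (380·74 − 40·668)/680 = 35/17.
At t = 13: ŷ = (131/85)·(13) + (35/17)·(1) = 1878/85.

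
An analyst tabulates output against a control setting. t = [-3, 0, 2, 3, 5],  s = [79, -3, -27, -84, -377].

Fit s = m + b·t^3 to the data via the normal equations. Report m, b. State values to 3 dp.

m = -2.688, b = -2.997

From the data, Σ1 = 5, Σt^3 = 133, Σt^3·t^3 = 17147.
For Xᵀs: Σs = -412, Σt^3·s = -51742.
XᵀX·[m, b]ᵀ = Xᵀs becomes [[5, 133]; [133, 17147]]·[m, b]ᵀ = [-412, -51742]ᵀ.
Determinant 5·17147 − 133² = 68046.
m = ((-412)·17147 − 133·(-51742))/68046 = -91439/34023; b = (5·(-51742) − 133·(-412))/68046 = -101957/34023.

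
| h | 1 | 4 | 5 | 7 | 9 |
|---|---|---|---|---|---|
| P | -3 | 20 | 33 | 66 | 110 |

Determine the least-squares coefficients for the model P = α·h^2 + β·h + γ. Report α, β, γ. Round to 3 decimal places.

α = 1.290, β = 1.210, γ = -5.475

The normal equations are: 9844·α + 1262·β + 172·γ = 13286;  1262·α + 172·β + 26·γ = 1694;  172·α + 26·β + 5·γ = 226.
Solving the 3×3 system (Gaussian elimination) gives α = 1165/903, β = 1093/903, γ = -1648/301.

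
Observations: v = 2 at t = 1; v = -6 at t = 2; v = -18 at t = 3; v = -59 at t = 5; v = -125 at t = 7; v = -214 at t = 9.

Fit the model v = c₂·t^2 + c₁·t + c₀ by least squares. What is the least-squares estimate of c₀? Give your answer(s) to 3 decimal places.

The normal system MᵀM·[c₂, c₁, c₀]ᵀ = Mᵀv is [[9685, 1233, 169]; [1233, 169, 27]; [169, 27, 6]]·[c₂, c₁, c₀]ᵀ = [-25118, -3160, -420]ᵀ.
Row-reducing yields c₂ = -18663/6404, c₁ = 14425/6404, c₀ = 6241/3202.

c₀ = 1.949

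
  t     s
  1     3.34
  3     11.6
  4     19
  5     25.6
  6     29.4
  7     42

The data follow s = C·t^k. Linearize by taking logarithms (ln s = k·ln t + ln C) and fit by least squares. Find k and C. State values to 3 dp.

Let Y = ln s. Fitting Y = k·ln t + ln C by least squares:
Σln t = 7.8320, Σ(ln t)² = 12.7160, Σln s = 16.9627, Σln t·ln s = 25.3244.
Normal system: [[12.7160, 7.8320]; [7.8320, 6]]·[k, ln C]ᵀ = [25.3244, 16.9627]ᵀ.
Δ = 12.7160·6 − (7.8320)² = 14.9557; k = (25.3244·6 − 7.8320·16.9627)/14.9557 = 1.27675, ln C = (12.7160·16.9627 − 7.8320·25.3244)/14.9557 = 1.16053, so C = exp(1.16053) = 3.19162.

k = 1.277, C = 3.192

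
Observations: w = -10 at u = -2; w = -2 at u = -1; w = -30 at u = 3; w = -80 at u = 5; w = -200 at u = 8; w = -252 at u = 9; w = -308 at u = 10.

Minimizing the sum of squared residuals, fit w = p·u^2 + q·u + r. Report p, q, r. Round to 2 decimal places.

The normal equations are: 21380·p + 2384·q + 284·r = -66324;  2384·p + 284·q + 32·r = -7416;  284·p + 32·q + 7·r = -882.
Inverting the 3×3 Gram matrix, [p, q, r]ᵀ = [-77545/26071, -29282/26071, -4974/26071]ᵀ.

p = -2.97, q = -1.12, r = -0.19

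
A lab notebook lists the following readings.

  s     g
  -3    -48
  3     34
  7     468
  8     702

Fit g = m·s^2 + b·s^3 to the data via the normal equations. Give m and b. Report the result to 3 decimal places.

m = -0.771, b = 1.470

The normal equations are: 6659·m + 49575·b = 67734;  49575·m + 381251·b = 522162.
Eliminating b: 381251·(row 1) − 49575·(row 2) gives 81069784·m = 381251·67734 − 49575·522162 = -62525916, so m = -15631479/20267446.
Then b = (522162 − 49575·(-15631479/20267446))/381251 = 29790927/20267446.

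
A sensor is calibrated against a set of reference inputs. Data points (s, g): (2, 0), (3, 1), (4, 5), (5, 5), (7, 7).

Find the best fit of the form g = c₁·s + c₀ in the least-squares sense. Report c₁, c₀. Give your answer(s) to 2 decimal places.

Entries of XᵀX: Σs·s = 103, Σs = 21, Σ1 = 5.
Moment sums: Σs·g = 97, Σg = 18.
Normal equations: [[103, 21]; [21, 5]]·[c₁, c₀]ᵀ = [97, 18]ᵀ.
det = 103·5 − 21² = 74.
c₁ = (97·5 − 21·18)/74 = 107/74; c₀ = (103·18 − 21·97)/74 = -183/74.

c₁ = 1.45, c₀ = -2.47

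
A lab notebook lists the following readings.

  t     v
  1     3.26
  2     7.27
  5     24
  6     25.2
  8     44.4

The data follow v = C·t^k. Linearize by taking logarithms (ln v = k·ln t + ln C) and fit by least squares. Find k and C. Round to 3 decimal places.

k = 1.227, C = 3.183

Taking logs, ln v = k·ln t + ln C, so regress ln v on ln t.
Σln t = 6.1738, Σ(ln t)² = 10.6052, Σln v = 13.3636, Σln t·ln v = 20.1595.
Equations: 10.6052·k + 6.1738·ln C = 20.1595;  6.1738·k + 5·ln C = 13.3636.
Δ = 10.6052·5 − (6.1738)² = 14.9105; k = (20.1595·5 − 6.1738·13.3636)/14.9105 = 1.22687, ln C = (10.6052·13.3636 − 6.1738·20.1595)/14.9105 = 1.15784, so C = exp(1.15784) = 3.18305.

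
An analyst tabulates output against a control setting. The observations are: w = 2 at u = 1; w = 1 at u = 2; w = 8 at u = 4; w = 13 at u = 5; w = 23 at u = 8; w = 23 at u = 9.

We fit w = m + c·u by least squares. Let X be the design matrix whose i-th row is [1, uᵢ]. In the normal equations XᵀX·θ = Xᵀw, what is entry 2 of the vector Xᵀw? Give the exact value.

Entry 2 ↔ basis u, so (Xᵀw)_{2} = Σᵢ (u)·wᵢ = (1)·(2) + (2)·(1) + (4)·(8) + (5)·(13) + (8)·(23) + (9)·(23) = 492.

492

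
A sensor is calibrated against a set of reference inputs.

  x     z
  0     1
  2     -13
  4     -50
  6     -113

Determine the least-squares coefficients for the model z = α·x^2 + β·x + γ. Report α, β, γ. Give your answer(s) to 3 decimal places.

With design matrix M, MᵀM = [[1568, 288, 56]; [288, 56, 12]; [56, 12, 4]] and Mᵀz = [-4920, -904, -175]ᵀ.
Solving the 3×3 system (Gaussian elimination) gives α = -49/16, β = -23/40, γ = 17/20.

α = -3.063, β = -0.575, γ = 0.850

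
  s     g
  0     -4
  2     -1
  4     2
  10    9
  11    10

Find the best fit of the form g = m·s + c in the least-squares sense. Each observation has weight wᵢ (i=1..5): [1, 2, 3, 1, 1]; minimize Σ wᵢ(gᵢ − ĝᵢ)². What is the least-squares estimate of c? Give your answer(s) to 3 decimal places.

Forming XᵀWX = [[277, 37]; [37, 8]] and XᵀWg = [220, 19]ᵀ gives XᵀWX·[m, c]ᵀ = XᵀWg.
Determinant 277·8 − 37² = 847.
m = (220·8 − 37·19)/847 = 151/121; c = (277·19 − 37·220)/847 = -411/121.

c = -3.397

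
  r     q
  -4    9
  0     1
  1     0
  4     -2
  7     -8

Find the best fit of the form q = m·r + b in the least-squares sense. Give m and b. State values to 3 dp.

With design matrix A, AᵀA = [[82, 8]; [8, 5]] and Aᵀq = [-100, 0]ᵀ.
Determinant 82·5 − 8² = 346.
m = ((-100)·5 − 8·0)/346 = -250/173; b = (82·0 − 8·(-100))/346 = 400/173.

m = -1.445, b = 2.312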